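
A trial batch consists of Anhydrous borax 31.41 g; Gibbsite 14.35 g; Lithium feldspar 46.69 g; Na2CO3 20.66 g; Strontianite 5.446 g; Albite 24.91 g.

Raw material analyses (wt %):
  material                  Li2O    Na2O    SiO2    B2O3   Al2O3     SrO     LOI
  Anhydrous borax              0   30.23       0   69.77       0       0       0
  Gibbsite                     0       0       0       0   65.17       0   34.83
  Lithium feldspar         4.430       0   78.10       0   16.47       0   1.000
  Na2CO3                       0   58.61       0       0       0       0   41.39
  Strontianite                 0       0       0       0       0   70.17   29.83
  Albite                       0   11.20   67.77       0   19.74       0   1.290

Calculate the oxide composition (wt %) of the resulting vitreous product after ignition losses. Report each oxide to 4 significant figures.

Glass mass = 127.5 g (batch 143.5 − LOI 15.96).
Composition: Li2O 1.622%, Na2O 19.13%, SiO2 41.84%, B2O3 17.19%, Al2O3 17.22%, SrO 2.997%

Values along the way are printed rounded off to 4 significant digits at each printed step; all arithmetic maintains full float precision at each step. Every reported result takes just one rounding; the derived quantities (the totals, glass mass, yield, six oxide percentages, ignition loss) are rebuilt at full precision from the weighed amounts at 127.5 g of glass, as they appear in the question or the answer.
Delivered oxide masses:
  Li2O: 46.69·0.04430 = 2.068 g
  Na2O: 31.41·0.3023 + 20.66·0.5861 + 24.91·0.1120 = 24.39 g
  SiO2: 46.69·0.7810 + 24.91·0.6777 = 53.35 g
  B2O3: 31.41·0.6977 = 21.91 g
  Al2O3: 14.35·0.6517 + 46.69·0.1647 + 24.91·0.1974 = 21.96 g
  SrO: 5.446·0.7017 = 3.821 g
LOI: 14.35·0.3483 + 46.69·0.01000 + 20.66·0.4139 + 5.446·0.2983 + 24.91·0.01290 = 15.96 g
Glass = total batch minus LOI = 143.5 − 15.96 = 127.5 g (= the summed oxide contributions)
wt % = oxide mass / glass mass × 100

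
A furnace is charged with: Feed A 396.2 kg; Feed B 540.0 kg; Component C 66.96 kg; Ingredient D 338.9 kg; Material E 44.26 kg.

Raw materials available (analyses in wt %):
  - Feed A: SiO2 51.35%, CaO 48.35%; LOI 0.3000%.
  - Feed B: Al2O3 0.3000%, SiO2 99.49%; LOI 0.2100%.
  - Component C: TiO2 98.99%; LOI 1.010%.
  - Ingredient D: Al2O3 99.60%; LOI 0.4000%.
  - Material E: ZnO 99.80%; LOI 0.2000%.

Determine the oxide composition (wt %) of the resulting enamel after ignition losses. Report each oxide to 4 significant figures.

Working values are shown rounded off to 4 significant digits as written; every computation carries full float precision from start to finish — every reported number is rounded exactly once; all derived quantities, which include five oxide percentages, the totals, the yield, LOI, net glass mass, are rebuilt in exact precision, as given in the problem or the answer, from the weighed amounts at 1382 kg of glass.
Oxide-by-oxide delivered mass:
  Al2O3: 540.0·0.003000 + 338.9·0.9960 = 339.2 kg
  SiO2: 396.2·0.5135 + 540.0·0.9949 = 740.7 kg
  CaO: 396.2·0.4835 = 191.6 kg
  TiO2: 66.96·0.9899 = 66.28 kg
  ZnO: 44.26·0.9980 = 44.17 kg
LOI: 396.2·0.003000 + 540.0·0.002100 + 66.96·0.01010 + 338.9·0.004000 + 44.26·0.002000 = 4.443 kg
batch − LOI leaves glass = 1386 − 4.443 = 1382 kg (equal to the oxide-mass sum)
percent by weight: oxide/glass ×100

Glass mass = 1382 kg (batch 1386 − LOI 4.443).
Composition: Al2O3 24.54%, SiO2 53.60%, CaO 13.86%, TiO2 4.797%, ZnO 3.196%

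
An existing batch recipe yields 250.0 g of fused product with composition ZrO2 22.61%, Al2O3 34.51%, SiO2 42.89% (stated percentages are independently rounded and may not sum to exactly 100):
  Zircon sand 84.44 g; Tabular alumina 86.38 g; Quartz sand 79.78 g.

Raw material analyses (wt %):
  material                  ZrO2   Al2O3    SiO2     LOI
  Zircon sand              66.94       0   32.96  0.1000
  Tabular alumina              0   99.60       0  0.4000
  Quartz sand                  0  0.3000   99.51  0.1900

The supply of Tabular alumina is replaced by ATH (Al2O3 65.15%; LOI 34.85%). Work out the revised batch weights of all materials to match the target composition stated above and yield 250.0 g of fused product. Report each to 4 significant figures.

Revised batch per 250.0 g fused product:
  Zircon sand: 84.44 g
  ATH: 132.1 g
  Quartz sand: 79.78 g
Total batch = 296.3 g; LOI loss = 46.27 g

In-progress results are displayed, rounded to four significant figures, across the worked steps; all internal work carries exact precision from first step to last; each reported number receives exactly one rounding. The derived quantities are rebuilt at full float precision (totals, LOI, the yield, three oxide percentages, net glass mass) from the weighed amounts at 250.0 g of glass, as written in either problem or answer.
Target oxide masses per 250.0 g fused product:
  ZrO2: 22.61% × 250.0 = 56.52 g
  Al2O3: 34.51% × 250.0 = 86.28 g
  SiO2: 42.89% × 250.0 = 107.2 g
Verifying the oxide balance given the weights on record, on the stated basis (every target is met by its sum up to rounding of the answer):
  ZrO2: 84.44·0.6694 = 56.52 g (target 56.52 g)
  Al2O3: 132.1·0.6515 + 79.78·0.003000 = 86.30 g (target 86.28 g)
  SiO2: 84.44·0.3296 + 79.78·0.9951 = 107.2 g (target 107.2 g)
Glass-mass sanity pass: batch total minus LOI = 250.0 g (the Σ of target masses is 250.0 g; with the basis standing at 250.0 g — deltas are rounding alone).
Batch grand total — Σ batch = 296.3 g; LOI removed, Σ of batch·LOI: 46.27 g; glass ÷ batch gives a yield of 84.38%.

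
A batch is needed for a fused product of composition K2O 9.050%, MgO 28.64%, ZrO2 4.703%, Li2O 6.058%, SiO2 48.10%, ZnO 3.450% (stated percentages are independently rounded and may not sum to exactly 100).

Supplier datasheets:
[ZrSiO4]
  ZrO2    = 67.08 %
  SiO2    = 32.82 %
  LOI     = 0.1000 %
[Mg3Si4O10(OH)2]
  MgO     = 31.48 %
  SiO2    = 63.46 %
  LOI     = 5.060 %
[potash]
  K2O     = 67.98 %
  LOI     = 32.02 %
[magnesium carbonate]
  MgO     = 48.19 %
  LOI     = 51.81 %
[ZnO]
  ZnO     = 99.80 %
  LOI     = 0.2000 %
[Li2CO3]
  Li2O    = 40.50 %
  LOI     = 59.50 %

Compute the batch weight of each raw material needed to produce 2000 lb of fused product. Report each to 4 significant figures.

Batch per 2000 lb fused product:
  ZrSiO4: 140.2 lb
  Mg3Si4O10(OH)2: 1443 lb
  potash: 266.3 lb
  magnesium carbonate: 245.7 lb
  ZnO: 69.14 lb
  Li2CO3: 299.2 lb
Total batch = 2464 lb; LOI loss = 463.9 lb; yield = 81.17%

All internal work holds full precision at every stage — working values are printed, rounded to 4 significant figures, as written — each reported result receives exactly one rounding; the derived quantities, including the totals, net glass mass, ignition loss, the six compositions, the yield, are carried from the batch weights on 2000 lb of glass at exact precision, as they appear in the question or the answer.
Per-oxide target masses for 2000 lb fused product:
  K2O: 9.050% × 2000 = 181.0 lb
  MgO: 28.64% × 2000 = 572.8 lb
  ZrO2: 4.703% × 2000 = 94.06 lb
  Li2O: 6.058% × 2000 = 121.2 lb
  SiO2: 48.10% × 2000 = 962.0 lb
  ZnO: 3.450% × 2000 = 69.00 lb
Sums-versus-targets review working from each reported weight, against the basis in use (oxide sums agree with the targets once rounding is allowed for):
  K2O: 266.3·0.6798 = 181.0 lb (target 181.0 lb)
  MgO: 1443·0.3148 + 245.7·0.4819 = 572.7 lb (target 572.8 lb)
  ZrO2: 140.2·0.6708 = 94.05 lb (target 94.06 lb)
  Li2O: 299.2·0.4050 = 121.2 lb (target 121.2 lb)
  SiO2: 140.2·0.3282 + 1443·0.6346 = 961.7 lb (target 962.0 lb)
  ZnO: 69.14·0.9980 = 69.00 lb (target 69.00 lb)
Glass-mass bookkeeping: total batch − LOI = 2000 lb (per-oxide target masses sum to 2000 lb; basis as stated: 2000 lb — differing by rounding only).
Total batch = Σ batch = 2464 lb; loss to ignition Σ batch·LOI = 463.9 lb; yield: glass divided by total = 81.17%.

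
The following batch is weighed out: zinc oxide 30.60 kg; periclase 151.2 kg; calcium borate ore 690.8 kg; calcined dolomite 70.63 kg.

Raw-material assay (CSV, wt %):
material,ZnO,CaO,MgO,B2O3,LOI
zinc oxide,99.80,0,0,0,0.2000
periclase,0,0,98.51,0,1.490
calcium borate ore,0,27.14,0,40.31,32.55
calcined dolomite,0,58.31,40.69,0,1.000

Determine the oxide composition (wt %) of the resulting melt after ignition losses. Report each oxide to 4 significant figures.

The whole derivation keeps full precision in all steps. Values along the way are shown rounded off to 4 significant figures in the printout. Exactly one rounding is applied to each reported value; the derived quantities are rebuilt from the weighed amounts at 715.4 kg of glass at full float precision (ignition loss, four oxide percentages, the yield, totals, net glass mass), as written in question or answer.
What the batch supplies per oxide:
  ZnO: 30.60·0.9980 = 30.54 kg
  CaO: 690.8·0.2714 + 70.63·0.5831 = 228.7 kg
  MgO: 151.2·0.9851 + 70.63·0.4069 = 177.7 kg
  B2O3: 690.8·0.4031 = 278.5 kg
LOI: 30.60·0.002000 + 151.2·0.01490 + 690.8·0.3255 + 70.63·0.01000 = 227.9 kg
Glass = total batch minus LOI = 943.2 − 227.9 = 715.4 kg (= the summed oxide contributions)
wt % = 100 × oxide mass / glass mass

Glass mass = 715.4 kg (batch 943.2 − LOI 227.9).
Composition: ZnO 4.269%, CaO 31.97%, MgO 24.84%, B2O3 38.93%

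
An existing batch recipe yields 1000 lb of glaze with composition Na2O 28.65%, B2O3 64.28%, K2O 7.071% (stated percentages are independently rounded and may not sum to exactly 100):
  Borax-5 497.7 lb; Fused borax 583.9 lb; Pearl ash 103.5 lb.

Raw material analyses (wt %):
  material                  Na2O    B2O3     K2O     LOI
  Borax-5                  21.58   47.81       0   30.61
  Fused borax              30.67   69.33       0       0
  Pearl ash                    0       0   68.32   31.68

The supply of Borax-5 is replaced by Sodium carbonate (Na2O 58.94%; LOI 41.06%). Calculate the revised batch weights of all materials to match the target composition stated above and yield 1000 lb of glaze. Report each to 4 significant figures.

Revised batch per 1000 lb glaze:
  Sodium carbonate: 3.631 lb
  Fused borax: 927.2 lb
  Pearl ash: 103.5 lb
Total batch = 1034 lb; LOI loss = 34.28 lb

Values along the way are rounded to four significant digits wherever printed. All internal work holds full float precision all the way through; each reported value takes just one rounding; all derived quantities (ignition loss, net glass mass, three oxide percentages, the yield, the totals) are computed in full precision from the weighed amounts on 1000 lb of glass, precisely as stated by the problem or answer text.
Target oxide masses per 1000 lb glaze:
  Na2O: 28.65% × 1000 = 286.5 lb
  B2O3: 64.28% × 1000 = 642.8 lb
  K2O: 7.071% × 1000 = 70.71 lb
Mass-balance tally per oxide using the reported weights, on the stated basis (every target is met by its sum given rounding of the digits):
  Na2O: 3.631·0.5894 + 927.2·0.3067 = 286.5 lb (target 286.5 lb)
  B2O3: 927.2·0.6933 = 642.8 lb (target 642.8 lb)
  K2O: 103.5·0.6832 = 70.71 lb (target 70.71 lb)
Glass mass check: total batch − LOI = 1000 lb (the targets, summed, come to 1000 lb; against the stated basis, 1000 lb — rounding explains the deltas).
Batch total: Σ batch = 1034 lb; LOI loss = Σ batch·LOI = 34.28 lb; yield = glass ÷ total batch = 96.69%.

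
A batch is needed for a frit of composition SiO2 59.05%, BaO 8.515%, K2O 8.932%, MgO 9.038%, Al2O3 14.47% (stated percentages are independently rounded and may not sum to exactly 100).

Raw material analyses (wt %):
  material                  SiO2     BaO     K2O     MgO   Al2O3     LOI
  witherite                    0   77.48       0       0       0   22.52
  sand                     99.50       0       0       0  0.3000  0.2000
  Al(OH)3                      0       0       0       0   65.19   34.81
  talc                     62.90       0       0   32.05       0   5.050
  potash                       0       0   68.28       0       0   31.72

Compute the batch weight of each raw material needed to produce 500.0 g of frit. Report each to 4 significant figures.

Every computation carries full float precision from start to finish. Mid-chain values are printed rounded off to 4 significant digits alongside each step. Every reported result takes just one rounding. Derived quantities are recomputed at full float precision (the totals, five oxide percentages, LOI, glass mass, the yield) from the batch weights on 500.0 g of glass, as written in the problem or answer text.
Oxide mass targets, per 500.0 g frit:
  SiO2: 59.05% × 500.0 = 295.2 g
  BaO: 8.515% × 500.0 = 42.58 g
  K2O: 8.932% × 500.0 = 44.66 g
  MgO: 9.038% × 500.0 = 45.19 g
  Al2O3: 14.47% × 500.0 = 72.35 g
Per-oxide balance check with the batch weights as given, for the quoted basis mass (oxide sums agree with the targets once rounding is allowed for):
  SiO2: 207.6·0.9950 + 141.0·0.6290 = 295.3 g (target 295.2 g)
  BaO: 54.95·0.7748 = 42.58 g (target 42.58 g)
  K2O: 65.41·0.6828 = 44.66 g (target 44.66 g)
  MgO: 141.0·0.3205 = 45.19 g (target 45.19 g)
  Al2O3: 207.6·0.003000 + 110.0·0.6519 = 72.33 g (target 72.35 g)
Glass-mass bookkeeping: net batch after ignition = 500.0 g (per-oxide target masses sum to 500.0 g; with the basis standing at 500.0 g — a pure rounding effect).
Total batch = Σ batch = 579.0 g; Σ batch·LOI gives LOI loss = 78.95 g; yield: glass divided by total = 86.36%.

Batch per 500.0 g frit:
  witherite: 54.95 g
  sand: 207.6 g
  Al(OH)3: 110.0 g
  talc: 141.0 g
  potash: 65.41 g
Total batch = 579.0 g; LOI loss = 78.95 g; yield = 86.36%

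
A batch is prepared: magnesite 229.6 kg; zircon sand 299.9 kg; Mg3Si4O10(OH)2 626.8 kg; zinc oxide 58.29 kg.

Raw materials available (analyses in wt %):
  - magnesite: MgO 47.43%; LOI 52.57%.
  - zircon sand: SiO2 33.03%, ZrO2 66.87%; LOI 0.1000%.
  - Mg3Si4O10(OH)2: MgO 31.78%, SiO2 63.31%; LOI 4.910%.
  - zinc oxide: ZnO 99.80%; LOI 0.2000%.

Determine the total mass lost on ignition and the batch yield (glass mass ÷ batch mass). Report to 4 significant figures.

LOI loss = 151.9 kg; glass = 1063 kg; yield = 87.49%

Every computation holds full precision at every stage — values along the way appear rounded to 4 significant figures as written. Every reported figure sees exactly one rounding; derived quantities (yield, the four compositions, the totals, LOI, net glass mass) are rebuilt in full precision from the weighed amounts on 1063 kg of glass, as they appear in problem or answer.
Material-by-material LOI:
  magnesite: 229.6 × 0.5257 = 120.7 kg
  zircon sand: 299.9 × 0.001000 = 0.2999 kg
  Mg3Si4O10(OH)2: 626.8 × 0.04910 = 30.78 kg
  zinc oxide: 58.29 × 0.002000 = 0.1166 kg
Total LOI = 151.9 kg
Glass = batch − LOI = 1215 − 151.9 = 1063 kg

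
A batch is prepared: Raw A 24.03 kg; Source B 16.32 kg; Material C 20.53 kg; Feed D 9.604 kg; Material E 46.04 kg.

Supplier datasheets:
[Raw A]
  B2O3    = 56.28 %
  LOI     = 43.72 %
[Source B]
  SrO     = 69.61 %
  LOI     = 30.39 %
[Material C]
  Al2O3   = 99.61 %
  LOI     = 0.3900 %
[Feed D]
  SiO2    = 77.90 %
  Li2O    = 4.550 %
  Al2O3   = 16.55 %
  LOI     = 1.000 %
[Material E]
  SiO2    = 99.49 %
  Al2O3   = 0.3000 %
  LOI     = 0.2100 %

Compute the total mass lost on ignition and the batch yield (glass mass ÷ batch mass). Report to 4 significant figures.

LOI loss = 15.74 kg; glass = 100.8 kg; yield = 86.49%

All arithmetic keeps full float precision at every stage — in-progress results are displayed, with 4-significant-figure rounding, alongside each step; each reported value undergoes a single rounding; the derived quantities are computed in exact precision (glass mass, the totals, LOI, the five compositions, the yield) from the weighed amounts for 100.8 kg of glass as they appear in either problem or answer.
Each material's LOI contribution:
  Raw A: 24.03 × 0.4372 = 10.51 kg
  Source B: 16.32 × 0.3039 = 4.960 kg
  Material C: 20.53 × 0.003900 = 0.08007 kg
  Feed D: 9.604 × 0.01000 = 0.09604 kg
  Material E: 46.04 × 0.002100 = 0.09668 kg
Total LOI = 15.74 kg
Glass = batch − LOI = 116.5 − 15.74 = 100.8 kg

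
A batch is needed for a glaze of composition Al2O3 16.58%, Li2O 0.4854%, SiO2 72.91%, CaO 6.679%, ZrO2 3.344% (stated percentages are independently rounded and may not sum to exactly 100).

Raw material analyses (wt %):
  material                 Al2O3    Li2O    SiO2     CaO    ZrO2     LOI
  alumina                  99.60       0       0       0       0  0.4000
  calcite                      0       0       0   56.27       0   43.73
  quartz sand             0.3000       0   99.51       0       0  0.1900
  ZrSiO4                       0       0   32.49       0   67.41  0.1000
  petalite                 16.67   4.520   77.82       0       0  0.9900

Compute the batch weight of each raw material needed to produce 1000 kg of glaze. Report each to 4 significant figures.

All internal work carries full precision at all times; intermediates are displayed (rounded to 4 significant figures) as written. Exactly one rounding goes into every reported figure; the derived quantities (ignition loss, yield, glass mass, the five compositions, totals) are computed in full float precision from the weighed amounts on 1000 kg of glass, as written in question or answer.
Target masses of each oxide per 1000 kg glaze:
  Al2O3: 16.58% × 1000 = 165.8 kg
  Li2O: 0.4854% × 1000 = 4.854 kg
  SiO2: 72.91% × 1000 = 729.1 kg
  CaO: 6.679% × 1000 = 66.79 kg
  ZrO2: 3.344% × 1000 = 33.44 kg
Mass-balance tally per oxide using the reported weights, on the stated basis (sums match the target masses within answer rounding):
  Al2O3: 146.6·0.9960 + 632.5·0.003000 + 107.4·0.1667 = 165.8 kg (target 165.8 kg)
  Li2O: 107.4·0.04520 = 4.854 kg (target 4.854 kg)
  SiO2: 632.5·0.9951 + 49.61·0.3249 + 107.4·0.7782 = 729.1 kg (target 729.1 kg)
  CaO: 118.7·0.5627 = 66.79 kg (target 66.79 kg)
  ZrO2: 49.61·0.6741 = 33.44 kg (target 33.44 kg)
Glass-mass closure: net batch after ignition = 1000 kg (oxide target masses add up to 1000 kg; the stated basis being 1000 kg — gaps are rounding artifacts).
Adding the batch up: Σ batch = 1055 kg; ignition loss, Σ(batch × LOI) = 54.81 kg; yield: glass divided by total = 94.80%.

Batch per 1000 kg glaze:
  alumina: 146.6 kg
  calcite: 118.7 kg
  quartz sand: 632.5 kg
  ZrSiO4: 49.61 kg
  petalite: 107.4 kg
Total batch = 1055 kg; LOI loss = 54.81 kg; yield = 94.80%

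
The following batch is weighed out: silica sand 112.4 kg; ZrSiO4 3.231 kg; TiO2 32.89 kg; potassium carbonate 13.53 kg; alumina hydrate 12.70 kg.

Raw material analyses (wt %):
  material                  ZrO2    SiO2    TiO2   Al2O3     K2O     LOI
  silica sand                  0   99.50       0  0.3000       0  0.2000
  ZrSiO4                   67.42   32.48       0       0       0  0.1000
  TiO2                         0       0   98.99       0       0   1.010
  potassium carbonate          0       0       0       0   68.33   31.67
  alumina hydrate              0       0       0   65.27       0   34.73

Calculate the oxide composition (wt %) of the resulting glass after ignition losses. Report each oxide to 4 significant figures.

The working math carries full float precision from first step to last; intermediates are printed rounded to four significant figures at each printed step; exactly one rounding lands on every reported result; all derived quantities (LOI, net glass mass, totals, the five compositions, yield) are carried in full float precision from the batch weights on 165.5 kg of glass as written in the problem or answer text.
Oxide masses out of the charge:
  ZrO2: 3.231·0.6742 = 2.178 kg
  SiO2: 112.4·0.9950 + 3.231·0.3248 = 112.9 kg
  TiO2: 32.89·0.9899 = 32.56 kg
  Al2O3: 112.4·0.003000 + 12.70·0.6527 = 8.626 kg
  K2O: 13.53·0.6833 = 9.245 kg
LOI: 112.4·0.002000 + 3.231·0.001000 + 32.89·0.01010 + 13.53·0.3167 + 12.70·0.3473 = 9.256 kg
Glass = total batch minus LOI = 174.8 − 9.256 = 165.5 kg (equal to the oxide-mass sum)
wt % = oxide mass / glass mass × 100

Glass mass = 165.5 kg (batch 174.8 − LOI 9.256).
Composition: ZrO2 1.316%, SiO2 68.21%, TiO2 19.67%, Al2O3 5.213%, K2O 5.586%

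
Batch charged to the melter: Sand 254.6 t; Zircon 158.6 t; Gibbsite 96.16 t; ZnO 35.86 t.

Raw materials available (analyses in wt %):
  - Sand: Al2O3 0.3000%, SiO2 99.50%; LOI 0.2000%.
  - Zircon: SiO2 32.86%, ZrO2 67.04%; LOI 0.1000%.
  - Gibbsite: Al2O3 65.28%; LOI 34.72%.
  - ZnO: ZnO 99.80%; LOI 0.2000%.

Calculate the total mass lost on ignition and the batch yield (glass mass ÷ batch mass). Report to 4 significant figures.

Rounding to 4 significant digits applies to every in-between result as printed. All arithmetic carries full float precision at all times — each reported result is rounded once only — derived quantities are recomputed from the batch weights per 511.1 t of glass in exact precision (four oxide percentages, yield, totals, glass mass, ignition loss), as they appear in problem or answer.
LOI of each material in turn:
  Sand: 254.6 × 0.002000 = 0.5092 t
  Zircon: 158.6 × 0.001000 = 0.1586 t
  Gibbsite: 96.16 × 0.3472 = 33.39 t
  ZnO: 35.86 × 0.002000 = 0.07172 t
Total LOI = 34.13 t
Glass = batch − LOI = 545.2 − 34.13 = 511.1 t

LOI loss = 34.13 t; glass = 511.1 t; yield = 93.74%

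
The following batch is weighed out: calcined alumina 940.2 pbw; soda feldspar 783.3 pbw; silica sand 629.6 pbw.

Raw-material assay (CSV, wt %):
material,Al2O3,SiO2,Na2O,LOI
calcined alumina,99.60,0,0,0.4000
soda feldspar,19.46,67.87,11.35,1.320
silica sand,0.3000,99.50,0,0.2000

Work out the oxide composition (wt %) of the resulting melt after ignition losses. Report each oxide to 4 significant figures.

Intermediates are printed rounded to four significant figures in the working — all internal work keeps full float precision in all steps; a single rounding yields each reported result; derived quantities (yield, the three compositions, glass mass, the totals, LOI) are carried at full float precision starting from the weights on 2338 pbw of glass precisely as stated by the problem or answer text.
Oxide masses out of the charge:
  Al2O3: 940.2·0.9960 + 783.3·0.1946 + 629.6·0.003000 = 1091 pbw
  SiO2: 783.3·0.6787 + 629.6·0.9950 = 1158 pbw
  Na2O: 783.3·0.1135 = 88.90 pbw
LOI: 940.2·0.004000 + 783.3·0.01320 + 629.6·0.002000 = 15.36 pbw
The glass mass, total less LOI, = 2353 − 15.36 = 2338 pbw (matching Σ of the oxides)
wt % = 100 × oxide mass / glass mass

Glass mass = 2338 pbw (batch 2353 − LOI 15.36).
Composition: Al2O3 46.66%, SiO2 49.54%, Na2O 3.803%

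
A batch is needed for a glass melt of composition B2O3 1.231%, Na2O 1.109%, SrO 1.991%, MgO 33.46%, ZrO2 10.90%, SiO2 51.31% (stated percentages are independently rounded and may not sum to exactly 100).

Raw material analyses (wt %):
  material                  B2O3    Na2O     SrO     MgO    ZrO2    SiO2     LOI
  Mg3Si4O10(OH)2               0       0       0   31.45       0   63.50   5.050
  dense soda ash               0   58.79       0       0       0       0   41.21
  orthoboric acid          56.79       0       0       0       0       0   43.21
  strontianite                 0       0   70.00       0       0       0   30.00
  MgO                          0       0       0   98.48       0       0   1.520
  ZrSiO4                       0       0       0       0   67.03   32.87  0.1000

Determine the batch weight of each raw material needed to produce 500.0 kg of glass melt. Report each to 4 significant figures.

Batch per 500.0 kg glass melt:
  Mg3Si4O10(OH)2: 361.9 kg
  dense soda ash: 9.432 kg
  orthoboric acid: 10.84 kg
  strontianite: 14.22 kg
  MgO: 54.30 kg
  ZrSiO4: 81.31 kg
Total batch = 532.0 kg; LOI loss = 32.02 kg; yield = 93.98%

Values along the way appear (rounded to four significant digits) across the worked steps. The whole derivation holds exact precision from first step to last — each reported number includes exactly one rounding; derived quantities, including totals, the yield, glass mass, LOI, six oxide percentages, are recomputed from the batch weights on 500.0 kg of glass in full precision, as written in question or answer.
The oxide mass targets at 500.0 kg glass melt:
  B2O3: 1.231% × 500.0 = 6.155 kg
  Na2O: 1.109% × 500.0 = 5.545 kg
  SrO: 1.991% × 500.0 = 9.955 kg
  MgO: 33.46% × 500.0 = 167.3 kg
  ZrO2: 10.90% × 500.0 = 54.50 kg
  SiO2: 51.31% × 500.0 = 256.6 kg
Checking each oxide sum with the batch weights as given, per the basis as stated (oxide sums agree with the targets inside rounding margins):
  B2O3: 10.84·0.5679 = 6.156 kg (target 6.155 kg)
  Na2O: 9.432·0.5879 = 5.545 kg (target 5.545 kg)
  SrO: 14.22·0.7000 = 9.954 kg (target 9.955 kg)
  MgO: 361.9·0.3145 + 54.30·0.9848 = 167.3 kg (target 167.3 kg)
  ZrO2: 81.31·0.6703 = 54.50 kg (target 54.50 kg)
  SiO2: 361.9·0.6350 + 81.31·0.3287 = 256.5 kg (target 256.6 kg)
Consistency of the glass mass: batch total minus LOI = 500.0 kg (per-oxide target masses sum to 500.0 kg; with the basis standing at 500.0 kg — differing by rounding only).
Total batch = Σ batch = 532.0 kg; LOI loss = Σ batch·LOI = 32.02 kg; yield = glass ÷ total batch = 93.98%.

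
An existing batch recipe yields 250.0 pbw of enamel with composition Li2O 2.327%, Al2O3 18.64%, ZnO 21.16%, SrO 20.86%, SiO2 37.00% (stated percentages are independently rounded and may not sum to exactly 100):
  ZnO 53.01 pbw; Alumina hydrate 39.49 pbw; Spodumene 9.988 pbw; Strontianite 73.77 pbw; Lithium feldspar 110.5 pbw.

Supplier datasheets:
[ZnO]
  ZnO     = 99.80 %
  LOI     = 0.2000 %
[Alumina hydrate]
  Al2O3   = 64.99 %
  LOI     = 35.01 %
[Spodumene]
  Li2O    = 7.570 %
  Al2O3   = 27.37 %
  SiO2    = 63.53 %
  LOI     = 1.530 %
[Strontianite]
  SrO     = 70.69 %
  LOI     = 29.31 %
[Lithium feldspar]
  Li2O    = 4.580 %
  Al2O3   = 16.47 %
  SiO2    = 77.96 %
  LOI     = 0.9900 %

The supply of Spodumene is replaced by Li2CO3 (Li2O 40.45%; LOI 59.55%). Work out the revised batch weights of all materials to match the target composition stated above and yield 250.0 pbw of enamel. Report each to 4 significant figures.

Intermediates are shown with 4-significant-digit rounding as written; the working math carries full precision at every stage; each reported figure is rounded once only; derived quantities (the five compositions, LOI, net glass mass, the totals, the yield) are carried at exact precision from the weighed amounts on 250.0 pbw of glass precisely as stated by the problem or answer text.
Target masses of each oxide per 250.0 pbw enamel:
  Li2O: 2.327% × 250.0 = 5.818 pbw
  Al2O3: 18.64% × 250.0 = 46.60 pbw
  ZnO: 21.16% × 250.0 = 52.90 pbw
  SrO: 20.86% × 250.0 = 52.15 pbw
  SiO2: 37.00% × 250.0 = 92.50 pbw
Balance tally, oxide-wise, applying the batch weights above, against the basis in use (sums match the target masses net of answer rounding effects):
  Li2O: 0.9476·0.4045 + 118.7·0.04580 = 5.820 pbw (target 5.818 pbw)
  Al2O3: 41.63·0.6499 + 118.7·0.1647 = 46.61 pbw (target 46.60 pbw)
  ZnO: 53.01·0.9980 = 52.90 pbw (target 52.90 pbw)
  SrO: 73.77·0.7069 = 52.15 pbw (target 52.15 pbw)
  SiO2: 118.7·0.7796 = 92.54 pbw (target 92.50 pbw)
Consistency of the glass mass: net batch after ignition = 250.0 pbw (the targets, summed, come to 250.0 pbw; with the basis standing at 250.0 pbw — differing by rounding only).
Summing the batch: Σ batch = 288.1 pbw; Σ batch·LOI gives LOI loss = 38.04 pbw; yield: glass divided by total = 86.79%.

Revised batch per 250.0 pbw enamel:
  ZnO: 53.01 pbw
  Alumina hydrate: 41.63 pbw
  Li2CO3: 0.9476 pbw
  Strontianite: 73.77 pbw
  Lithium feldspar: 118.7 pbw
Total batch = 288.1 pbw; LOI loss = 38.04 pbw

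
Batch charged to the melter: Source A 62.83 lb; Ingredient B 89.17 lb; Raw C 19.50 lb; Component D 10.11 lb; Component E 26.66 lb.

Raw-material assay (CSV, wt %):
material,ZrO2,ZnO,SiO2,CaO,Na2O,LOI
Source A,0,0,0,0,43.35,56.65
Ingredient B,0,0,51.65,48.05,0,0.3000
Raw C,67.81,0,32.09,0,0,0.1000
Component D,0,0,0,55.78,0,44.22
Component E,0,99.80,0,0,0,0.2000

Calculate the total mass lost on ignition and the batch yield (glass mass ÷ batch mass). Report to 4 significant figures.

LOI loss = 40.40 lb; glass = 167.9 lb; yield = 80.60%

The working math keeps exact precision from start to finish. Intermediates are displayed rounded to 4 significant figures when written out — every reported result includes exactly one rounding — all derived quantities, including yield, glass mass, the totals, ignition loss, five oxide percentages, are rebuilt from the batch weights per 167.9 lb of glass in full precision, as quoted within either problem or answer.
Material-by-material LOI:
  Source A: 62.83 × 0.5665 = 35.59 lb
  Ingredient B: 89.17 × 0.003000 = 0.2675 lb
  Raw C: 19.50 × 0.001000 = 0.01950 lb
  Component D: 10.11 × 0.4422 = 4.471 lb
  Component E: 26.66 × 0.002000 = 0.05332 lb
Total LOI = 40.40 lb
Glass = batch − LOI = 208.3 − 40.40 = 167.9 lb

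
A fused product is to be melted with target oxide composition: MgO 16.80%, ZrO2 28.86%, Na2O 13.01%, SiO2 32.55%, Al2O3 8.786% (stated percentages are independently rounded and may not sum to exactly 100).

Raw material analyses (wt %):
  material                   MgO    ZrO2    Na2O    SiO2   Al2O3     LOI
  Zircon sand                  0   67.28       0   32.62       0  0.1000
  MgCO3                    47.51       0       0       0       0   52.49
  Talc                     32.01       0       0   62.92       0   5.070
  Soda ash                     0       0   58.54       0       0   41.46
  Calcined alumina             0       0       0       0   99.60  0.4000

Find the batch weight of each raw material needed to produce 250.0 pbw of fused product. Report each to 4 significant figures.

Batch per 250.0 pbw fused product:
  Zircon sand: 107.2 pbw
  MgCO3: 38.72 pbw
  Talc: 73.73 pbw
  Soda ash: 55.56 pbw
  Calcined alumina: 22.05 pbw
Total batch = 297.3 pbw; LOI loss = 47.29 pbw; yield = 84.09%

In-progress results are shown, rounded to 4 significant figures, when written out — every computation keeps exact precision at each step. A single rounding completes each reported number; all derived quantities (the yield, the totals, the five compositions, net glass mass, ignition loss) are carried starting from the weights at 250.0 pbw of glass at full float precision as quoted within the problem or the answer.
Target oxide masses per 250.0 pbw fused product:
  MgO: 16.80% × 250.0 = 42.00 pbw
  ZrO2: 28.86% × 250.0 = 72.15 pbw
  Na2O: 13.01% × 250.0 = 32.52 pbw
  SiO2: 32.55% × 250.0 = 81.37 pbw
  Al2O3: 8.786% × 250.0 = 21.96 pbw
Balance tally, oxide-wise, on the weights just shown, for the quoted basis mass (sums match the target masses up to rounding of the answer):
  MgO: 38.72·0.4751 + 73.73·0.3201 = 42.00 pbw (target 42.00 pbw)
  ZrO2: 107.2·0.6728 = 72.12 pbw (target 72.15 pbw)
  Na2O: 55.56·0.5854 = 32.52 pbw (target 32.52 pbw)
  SiO2: 107.2·0.3262 + 73.73·0.6292 = 81.36 pbw (target 81.37 pbw)
  Al2O3: 22.05·0.9960 = 21.96 pbw (target 21.96 pbw)
Auditing the glass mass value: batch Σ − ignition loss = 250.0 pbw (the targets, summed, come to 250.0 pbw; versus the stated basis of 250.0 pbw — differing by rounding only).
Summing the batch: Σ batch = 297.3 pbw; Σ batch·LOI gives LOI loss = 47.29 pbw; as yield: glass ÷ batch → 84.09%.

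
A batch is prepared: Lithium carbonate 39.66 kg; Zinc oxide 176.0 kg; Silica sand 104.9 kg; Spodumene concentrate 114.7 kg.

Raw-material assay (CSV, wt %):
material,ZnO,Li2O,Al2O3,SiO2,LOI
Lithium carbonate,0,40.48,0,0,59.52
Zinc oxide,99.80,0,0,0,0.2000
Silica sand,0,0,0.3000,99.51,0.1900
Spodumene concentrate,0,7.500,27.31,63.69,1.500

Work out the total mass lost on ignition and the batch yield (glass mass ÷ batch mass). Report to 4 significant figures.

LOI loss = 25.88 kg; glass = 409.4 kg; yield = 94.05%

The intermediate values appear, rounded to four significant figures, in the printout; each numeric step runs at exact precision end to end. Each reported result includes exactly one rounding. Derived quantities are recomputed at full precision (the four compositions, LOI, the totals, glass mass, yield) starting from the weights for 409.4 kg of glass, as written in either problem or answer.
Each material's LOI contribution:
  Lithium carbonate: 39.66 × 0.5952 = 23.61 kg
  Zinc oxide: 176.0 × 0.002000 = 0.3520 kg
  Silica sand: 104.9 × 0.001900 = 0.1993 kg
  Spodumene concentrate: 114.7 × 0.01500 = 1.720 kg
Total LOI = 25.88 kg
Glass = batch − LOI = 435.3 − 25.88 = 409.4 kg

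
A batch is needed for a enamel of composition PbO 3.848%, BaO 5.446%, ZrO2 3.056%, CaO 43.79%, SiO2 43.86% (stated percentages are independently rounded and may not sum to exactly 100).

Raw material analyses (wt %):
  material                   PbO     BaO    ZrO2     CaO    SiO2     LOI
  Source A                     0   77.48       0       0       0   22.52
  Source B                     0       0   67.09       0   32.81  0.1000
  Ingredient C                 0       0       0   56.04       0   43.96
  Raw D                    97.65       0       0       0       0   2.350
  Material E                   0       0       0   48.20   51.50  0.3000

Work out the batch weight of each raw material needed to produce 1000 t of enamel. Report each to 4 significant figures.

Batch per 1000 t enamel:
  Source A: 70.29 t
  Source B: 45.55 t
  Ingredient C: 73.86 t
  Raw D: 39.41 t
  Material E: 822.6 t
Total batch = 1052 t; LOI loss = 51.74 t; yield = 95.08%

All arithmetic holds exact precision all the way through. Intermediates are shown, rounded to four significant digits, in the working. Every reported number is rounded once only — the derived quantities (net glass mass, yield, LOI, the five compositions, the totals) are carried in full precision from the weighed amounts per 1000 t of glass, exactly as shown in question or answer.
The oxide mass targets at 1000 t enamel:
  PbO: 3.848% × 1000 = 38.48 t
  BaO: 5.446% × 1000 = 54.46 t
  ZrO2: 3.056% × 1000 = 30.56 t
  CaO: 43.79% × 1000 = 437.9 t
  SiO2: 43.86% × 1000 = 438.6 t
Sums-versus-targets review using the reported weights, under the basis named above (each sum matches its target mass inside rounding margins):
  PbO: 39.41·0.9765 = 38.48 t (target 38.48 t)
  BaO: 70.29·0.7748 = 54.46 t (target 54.46 t)
  ZrO2: 45.55·0.6709 = 30.56 t (target 30.56 t)
  CaO: 73.86·0.5604 + 822.6·0.4820 = 437.9 t (target 437.9 t)
  SiO2: 45.55·0.3281 + 822.6·0.5150 = 438.6 t (target 438.6 t)
Glass-mass closure: the batch minus its LOI: 1000 t (the Σ of target masses is 1000 t; with the basis standing at 1000 t — gaps are rounding artifacts).
Total batch = Σ batch = 1052 t; loss to ignition Σ batch·LOI = 51.74 t; as yield: glass ÷ batch → 95.08%.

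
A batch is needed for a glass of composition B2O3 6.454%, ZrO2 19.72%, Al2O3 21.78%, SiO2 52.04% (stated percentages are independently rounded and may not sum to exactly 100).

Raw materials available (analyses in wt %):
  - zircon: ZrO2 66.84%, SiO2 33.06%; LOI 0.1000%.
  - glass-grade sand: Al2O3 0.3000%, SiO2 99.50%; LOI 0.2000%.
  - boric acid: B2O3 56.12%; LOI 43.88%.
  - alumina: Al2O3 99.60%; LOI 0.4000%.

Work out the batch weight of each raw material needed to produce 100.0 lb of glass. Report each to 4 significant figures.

Values along the way appear with 4-significant-digit rounding at each printed step. All arithmetic holds full precision at all times. Every reported result takes a single rounding. Derived quantities, which include glass mass, four oxide percentages, totals, the yield, LOI, are recomputed at exact precision, precisely as stated by the question or the answer, from the batch weights at 100.0 lb of glass.
Oxide-by-oxide targets in 100.0 lb glass:
  B2O3: 6.454% × 100.0 = 6.454 lb
  ZrO2: 19.72% × 100.0 = 19.72 lb
  Al2O3: 21.78% × 100.0 = 21.78 lb
  SiO2: 52.04% × 100.0 = 52.04 lb
Verifying the oxide balance using the reported weights, on the stated basis (sum by sum, the targets are met up to rounding of the answer):
  B2O3: 11.50·0.5612 = 6.454 lb (target 6.454 lb)
  ZrO2: 29.50·0.6684 = 19.72 lb (target 19.72 lb)
  Al2O3: 42.50·0.003000 + 21.74·0.9960 = 21.78 lb (target 21.78 lb)
  SiO2: 29.50·0.3306 + 42.50·0.9950 = 52.04 lb (target 52.04 lb)
Glass-mass closure: batch Σ − ignition loss = 99.99 lb (the targets, summed, come to 99.99 lb; basis as stated: 100.0 lb — any gap is answer rounding).
Whole-batch sum: Σ batch = 105.2 lb; loss to ignition Σ batch·LOI = 5.248 lb; yield: glass divided by total = 95.01%.

Batch per 100.0 lb glass:
  zircon: 29.50 lb
  glass-grade sand: 42.50 lb
  boric acid: 11.50 lb
  alumina: 21.74 lb
Total batch = 105.2 lb; LOI loss = 5.248 lb; yield = 95.01%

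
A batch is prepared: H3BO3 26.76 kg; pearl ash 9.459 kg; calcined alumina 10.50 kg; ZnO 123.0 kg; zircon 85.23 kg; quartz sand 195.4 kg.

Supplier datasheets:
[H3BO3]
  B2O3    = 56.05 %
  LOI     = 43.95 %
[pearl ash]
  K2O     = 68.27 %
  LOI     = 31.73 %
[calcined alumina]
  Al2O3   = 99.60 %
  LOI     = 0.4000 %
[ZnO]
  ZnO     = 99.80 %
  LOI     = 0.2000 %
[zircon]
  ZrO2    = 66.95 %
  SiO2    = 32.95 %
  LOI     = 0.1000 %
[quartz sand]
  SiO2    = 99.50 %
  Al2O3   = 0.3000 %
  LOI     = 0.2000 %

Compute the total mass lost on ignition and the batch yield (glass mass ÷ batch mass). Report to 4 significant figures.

LOI loss = 15.53 kg; glass = 434.8 kg; yield = 96.55%

Values along the way are printed with 4-significant-digit rounding across the worked steps — the working math holds exact precision through the solve; each reported value sees exactly one rounding. The derived quantities are re-derived at full precision (totals, ignition loss, six oxide percentages, the yield, glass mass) from the batch weights at 434.8 kg of glass as given in problem or answer.
Material-by-material LOI:
  H3BO3: 26.76 × 0.4395 = 11.76 kg
  pearl ash: 9.459 × 0.3173 = 3.001 kg
  calcined alumina: 10.50 × 0.004000 = 0.04200 kg
  ZnO: 123.0 × 0.002000 = 0.2460 kg
  zircon: 85.23 × 0.001000 = 0.08523 kg
  quartz sand: 195.4 × 0.002000 = 0.3908 kg
Total LOI = 15.53 kg
Glass = batch − LOI = 450.3 − 15.53 = 434.8 kg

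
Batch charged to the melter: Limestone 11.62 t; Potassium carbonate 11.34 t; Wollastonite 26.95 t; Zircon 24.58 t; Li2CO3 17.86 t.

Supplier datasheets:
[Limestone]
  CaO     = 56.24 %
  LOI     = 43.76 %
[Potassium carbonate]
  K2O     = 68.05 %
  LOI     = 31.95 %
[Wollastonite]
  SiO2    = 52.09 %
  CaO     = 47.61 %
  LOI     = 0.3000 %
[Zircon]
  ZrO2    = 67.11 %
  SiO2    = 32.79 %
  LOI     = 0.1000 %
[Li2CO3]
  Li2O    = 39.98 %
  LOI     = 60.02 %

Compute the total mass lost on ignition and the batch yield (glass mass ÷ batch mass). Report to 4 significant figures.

LOI loss = 19.53 t; glass = 72.82 t; yield = 78.85%

The working math holds full float precision throughout — in-progress results are printed, rounded to four significant digits, as written. Exactly one rounding is applied to each reported figure; all derived quantities, including LOI, net glass mass, the yield, the five compositions, the totals, are recomputed from the weighed amounts per 72.82 t of glass in full float precision as quoted within the problem or the answer.
Loss on ignition, line by line:
  Limestone: 11.62 × 0.4376 = 5.085 t
  Potassium carbonate: 11.34 × 0.3195 = 3.623 t
  Wollastonite: 26.95 × 0.003000 = 0.08085 t
  Zircon: 24.58 × 0.001000 = 0.02458 t
  Li2CO3: 17.86 × 0.6002 = 10.72 t
Total LOI = 19.53 t
Glass = batch − LOI = 92.35 − 19.53 = 72.82 t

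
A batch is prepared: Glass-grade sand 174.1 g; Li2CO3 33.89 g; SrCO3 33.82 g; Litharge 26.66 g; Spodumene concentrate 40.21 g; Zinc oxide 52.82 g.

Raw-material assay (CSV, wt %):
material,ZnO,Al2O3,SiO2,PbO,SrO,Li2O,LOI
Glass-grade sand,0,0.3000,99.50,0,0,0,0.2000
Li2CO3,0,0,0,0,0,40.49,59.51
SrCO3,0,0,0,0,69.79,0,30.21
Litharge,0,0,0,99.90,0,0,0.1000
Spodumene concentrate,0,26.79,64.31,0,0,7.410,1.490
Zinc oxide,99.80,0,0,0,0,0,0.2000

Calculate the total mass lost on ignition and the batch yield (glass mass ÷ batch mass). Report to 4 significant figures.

The whole derivation maintains exact precision at each step. Mid-chain values are printed (rounded to 4 significant figures) as written; each reported result sees exactly one rounding — derived quantities (LOI, net glass mass, six oxide percentages, totals, yield) are rebuilt at full precision using the weight values at 330.0 g of glass as written in problem or answer.
Material-by-material LOI:
  Glass-grade sand: 174.1 × 0.002000 = 0.3482 g
  Li2CO3: 33.89 × 0.5951 = 20.17 g
  SrCO3: 33.82 × 0.3021 = 10.22 g
  Litharge: 26.66 × 0.001000 = 0.02666 g
  Spodumene concentrate: 40.21 × 0.01490 = 0.5991 g
  Zinc oxide: 52.82 × 0.002000 = 0.1056 g
Total LOI = 31.46 g
Glass = batch − LOI = 361.5 − 31.46 = 330.0 g

LOI loss = 31.46 g; glass = 330.0 g; yield = 91.30%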